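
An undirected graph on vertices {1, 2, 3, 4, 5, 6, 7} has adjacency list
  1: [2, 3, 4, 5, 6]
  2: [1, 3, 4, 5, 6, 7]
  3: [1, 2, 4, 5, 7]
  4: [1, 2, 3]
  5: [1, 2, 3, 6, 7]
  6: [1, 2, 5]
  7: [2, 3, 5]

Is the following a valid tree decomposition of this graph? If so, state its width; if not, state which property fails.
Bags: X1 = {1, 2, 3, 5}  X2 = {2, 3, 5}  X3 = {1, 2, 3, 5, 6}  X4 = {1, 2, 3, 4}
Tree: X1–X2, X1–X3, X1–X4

A tree decomposition must satisfy three properties: every vertex lies in some bag; for every edge, both endpoints lie together in some bag; and for every vertex, the bags containing it form a connected subtree. Here vertex 7 appears in no bag, so the decomposition is invalid.

No — vertex 7 appears in no bag.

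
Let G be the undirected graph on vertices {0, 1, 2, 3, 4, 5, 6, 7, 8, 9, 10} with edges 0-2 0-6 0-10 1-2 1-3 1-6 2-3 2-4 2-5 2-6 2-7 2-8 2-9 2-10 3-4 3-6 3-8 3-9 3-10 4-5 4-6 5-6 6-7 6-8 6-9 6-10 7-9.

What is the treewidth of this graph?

A width-3 tree decomposition is:
Bags: B1 = {2, 3, 6, 8}  B2 = {2, 3, 4, 6}  B3 = {2, 3, 6, 9}  B4 = {2, 3, 6, 10}  B5 = {1, 2, 3, 6}  B6 = {2, 4, 5, 6}  B7 = {2, 6, 7, 9}  B8 = {0, 2, 6, 10}
Tree: B1–B2, B2–B3, B3–B4, B3–B5, B2–B6, B3–B7, B4–B8
The largest bag has 4 vertices, giving width 3; this decomposition certifies tw(G) ≤ 3. For the lower bound, the 4 vertices {0, 2, 6, 10} are pairwise adjacent, and any tree decomposition puts a clique entirely inside one bag — forcing width ≥ 3. Therefore the treewidth is 3.

3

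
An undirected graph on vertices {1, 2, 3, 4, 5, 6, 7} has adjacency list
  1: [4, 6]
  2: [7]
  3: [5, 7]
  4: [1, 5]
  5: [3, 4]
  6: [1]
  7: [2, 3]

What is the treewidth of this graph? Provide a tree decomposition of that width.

Treewidth 1.
One such decomposition:
Bags: B1 = {2, 7}  B2 = {3, 7}  B3 = {3, 5}  B4 = {4, 5}  B5 = {1, 4}  B6 = {1, 6}
Tree: B1–B2, B2–B3, B3–B4, B4–B5, B5–B6

Each bag holds 2 vertices, so the decomposition has width 1, which upper-bounds the treewidth. G has an edge, so its treewidth is at least 1. Therefore the treewidth is 1.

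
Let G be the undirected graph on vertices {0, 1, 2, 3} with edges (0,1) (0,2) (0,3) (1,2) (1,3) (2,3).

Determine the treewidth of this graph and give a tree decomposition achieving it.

A single bag containing all 4 vertices is trivially a valid decomposition of width 3. Conversely, {0, 1, 2, 3} is a clique of size 4, and the vertices of any clique must share a bag in every tree decomposition; so some bag has ≥ 4 vertices and tw(G) ≥ 3. Therefore the treewidth is 3.

Treewidth 3.
Bags: B1 = {0, 1, 2, 3}
Tree: (single bag)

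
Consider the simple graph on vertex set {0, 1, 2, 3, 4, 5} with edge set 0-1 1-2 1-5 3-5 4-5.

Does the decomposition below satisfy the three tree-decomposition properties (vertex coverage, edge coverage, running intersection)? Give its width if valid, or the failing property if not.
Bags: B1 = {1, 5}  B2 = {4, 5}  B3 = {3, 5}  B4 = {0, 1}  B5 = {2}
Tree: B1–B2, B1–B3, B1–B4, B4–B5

A tree decomposition must satisfy three properties: every vertex lies in some bag; for every edge, both endpoints lie together in some bag; and for every vertex, the bags containing it form a connected subtree. Here edge (1,2) lies in no bag, so the decomposition is invalid.

No — edge (1,2) lies in no bag.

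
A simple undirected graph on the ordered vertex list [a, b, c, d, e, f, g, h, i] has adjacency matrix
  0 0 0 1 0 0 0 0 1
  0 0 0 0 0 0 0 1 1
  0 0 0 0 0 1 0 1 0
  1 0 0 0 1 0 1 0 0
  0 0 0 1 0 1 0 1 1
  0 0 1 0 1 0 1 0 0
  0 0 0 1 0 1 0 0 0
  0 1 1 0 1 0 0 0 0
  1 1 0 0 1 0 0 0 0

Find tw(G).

A width-3 tree decomposition is:
Bags: B1 = {a, d, g, i}  B2 = {d, e, g, i}  B3 = {e, f, g, i}  B4 = {b, e, f, i}  B5 = {b, e, f, h}  B6 = {b, c, f, h}
Tree: B1–B2, B2–B3, B3–B4, B4–B5, B5–B6
Each bag holds 4 vertices, so the decomposition has width 3, which upper-bounds the treewidth. For the lower bound: the 4 vertex sets {a,d,g}, {i}, {e}, {b,c,f,h} are disjoint, each induces a connected subgraph, and every pair is joined by at least one edge of G. Contracting each set to a single vertex therefore yields K_{4} as a minor, and since treewidth is minor-monotone, tw(G) ≥ tw(K_{4}) = 3. Hence tw(G) = 3 exactly.

3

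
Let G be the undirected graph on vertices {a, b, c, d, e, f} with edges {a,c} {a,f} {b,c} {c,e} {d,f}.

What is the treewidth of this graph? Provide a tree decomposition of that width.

Treewidth 1.
Bags: B1 = {c, e}  B2 = {a, c}  B3 = {a, f}  B4 = {d, f}  B5 = {b, c}
Tree: B1–B2, B2–B3, B3–B4, B1–B5

Each bag holds 2 vertices, so the decomposition has width 1, which upper-bounds the treewidth. Since G has at least one edge (e.g. c–e), it is not an edgeless graph, so tw(G) ≥ 1. The upper and lower bounds meet at 1, so that is the treewidth.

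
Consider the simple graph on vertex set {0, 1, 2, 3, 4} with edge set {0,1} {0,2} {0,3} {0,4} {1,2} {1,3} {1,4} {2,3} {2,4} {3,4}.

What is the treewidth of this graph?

A width-4 tree decomposition is:
Bags: B1 = {0, 1, 2, 3, 4}
Tree: (single bag)
With just one bag of size 5, the width is 5 − 1 = 4, so tw(G) ≤ 4. On the other hand G contains the 5-clique {0, 1, 2, 3, 4}. A clique must lie in a single bag of any decomposition, so no decomposition can have width below 4. Combining the bounds, tw(G) = 4.

4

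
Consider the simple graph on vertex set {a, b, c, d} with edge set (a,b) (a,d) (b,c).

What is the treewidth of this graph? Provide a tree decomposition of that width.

Each bag holds 2 vertices, so the decomposition has width 1, which upper-bounds the treewidth. G has an edge, so its treewidth is at least 1. Combining the bounds, tw(G) = 1.

Treewidth 1.
One such decomposition:
Bags: B1 = {a, d}  B2 = {a, b}  B3 = {b, c}
Tree: B1–B2, B2–B3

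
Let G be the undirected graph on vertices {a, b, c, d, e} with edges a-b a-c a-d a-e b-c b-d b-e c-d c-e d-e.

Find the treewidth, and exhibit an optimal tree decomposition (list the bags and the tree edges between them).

Treewidth 4.
One optimal decomposition is:
Bags: B1 = {a, b, c, d, e}
Tree: (single bag)

With just one bag of size 5, the width is 5 − 1 = 4, so tw(G) ≤ 4. On the other hand G contains the 5-clique {a, b, c, d, e}. A clique must lie in a single bag of any decomposition, so no decomposition can have width below 4. The upper and lower bounds meet at 4, so that is the treewidth.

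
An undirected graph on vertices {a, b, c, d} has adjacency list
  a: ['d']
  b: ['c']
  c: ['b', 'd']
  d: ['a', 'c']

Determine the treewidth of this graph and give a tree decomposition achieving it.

Treewidth 1.
One optimal decomposition is:
Bags: B1 = {c, d}  B2 = {a, d}  B3 = {b, c}
Tree: B1–B2, B1–B3

Every bag has size at most 2, so the width is 2 − 1 = 1 and tw(G) ≤ 1. Since G has at least one edge (e.g. d–c), it is not an edgeless graph, so tw(G) ≥ 1. Therefore the treewidth is 1.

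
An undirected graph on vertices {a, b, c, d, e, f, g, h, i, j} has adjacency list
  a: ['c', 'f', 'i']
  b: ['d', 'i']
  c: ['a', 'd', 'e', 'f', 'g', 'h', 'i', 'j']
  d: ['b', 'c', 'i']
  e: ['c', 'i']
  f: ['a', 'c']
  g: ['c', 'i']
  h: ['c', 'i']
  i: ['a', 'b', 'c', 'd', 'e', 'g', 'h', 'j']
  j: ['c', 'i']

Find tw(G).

2

A width-2 tree decomposition is:
Bags: B1 = {c, g, i}  B2 = {a, c, i}  B3 = {c, d, i}  B4 = {a, c, f}  B5 = {c, h, i}  B6 = {b, d, i}  B7 = {c, e, i}  B8 = {c, i, j}
Tree: B1–B2, B1–B3, B2–B4, B1–B5, B3–B6, B2–B7, B2–B8
Every bag has size at most 3, so the width is 3 − 1 = 2 and tw(G) ≤ 2. For the lower bound, the 3 vertices {a, c, f} are pairwise adjacent, and any tree decomposition puts a clique entirely inside one bag — forcing width ≥ 2. Hence tw(G) = 2 exactly.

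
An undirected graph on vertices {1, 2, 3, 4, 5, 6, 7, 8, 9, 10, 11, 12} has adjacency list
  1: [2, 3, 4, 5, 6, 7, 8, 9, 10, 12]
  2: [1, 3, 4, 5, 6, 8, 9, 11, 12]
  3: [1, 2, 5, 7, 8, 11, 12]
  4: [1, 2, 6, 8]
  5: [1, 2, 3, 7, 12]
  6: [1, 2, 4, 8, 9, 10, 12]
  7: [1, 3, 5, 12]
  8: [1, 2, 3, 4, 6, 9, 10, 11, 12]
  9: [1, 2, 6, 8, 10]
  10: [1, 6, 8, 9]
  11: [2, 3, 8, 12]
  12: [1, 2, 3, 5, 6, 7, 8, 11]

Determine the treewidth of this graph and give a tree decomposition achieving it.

Every bag has size at most 5, so the width is 5 − 1 = 4 and tw(G) ≤ 4. For the lower bound, the 5 vertices {1, 2, 3, 8, 12} are pairwise adjacent, and any tree decomposition puts a clique entirely inside one bag — forcing width ≥ 4. Combining the bounds, tw(G) = 4.

Treewidth 4.
One optimal decomposition is:
Bags: B1 = {2, 3, 8, 11, 12}  B2 = {1, 2, 3, 8, 12}  B3 = {1, 2, 6, 8, 12}  B4 = {1, 2, 6, 8, 9}  B5 = {1, 2, 3, 5, 12}  B6 = {1, 6, 8, 9, 10}  B7 = {1, 2, 4, 6, 8}  B8 = {1, 3, 5, 7, 12}
Tree: B1–B2, B2–B3, B3–B4, B2–B5, B4–B6, B3–B7, B5–B8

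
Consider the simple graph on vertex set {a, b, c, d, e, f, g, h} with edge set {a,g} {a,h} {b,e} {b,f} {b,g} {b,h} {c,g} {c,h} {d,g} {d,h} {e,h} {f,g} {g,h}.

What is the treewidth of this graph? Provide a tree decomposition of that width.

Every bag has size at most 3, so the width is 3 − 1 = 2 and tw(G) ≤ 2. Conversely, {d, g, h} is a clique of size 3, and the vertices of any clique must share a bag in every tree decomposition; so some bag has ≥ 3 vertices and tw(G) ≥ 2. Combining the bounds, tw(G) = 2.

Treewidth 2.
One such decomposition:
Bags: B1 = {b, e, h}  B2 = {b, g, h}  B3 = {b, f, g}  B4 = {c, g, h}  B5 = {d, g, h}  B6 = {a, g, h}
Tree: B1–B2, B2–B3, B2–B4, B4–B5, B4–B6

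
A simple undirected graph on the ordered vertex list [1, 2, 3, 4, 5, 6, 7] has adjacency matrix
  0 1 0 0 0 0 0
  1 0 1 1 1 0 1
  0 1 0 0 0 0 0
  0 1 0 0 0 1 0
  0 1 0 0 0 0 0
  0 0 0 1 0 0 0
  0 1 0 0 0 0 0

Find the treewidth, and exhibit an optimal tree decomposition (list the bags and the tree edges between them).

Treewidth 1.
One optimal decomposition is:
Bags: B1 = {2, 5}  B2 = {1, 2}  B3 = {2, 3}  B4 = {2, 4}  B5 = {2, 7}  B6 = {4, 6}
Tree: B1–B2, B1–B3, B2–B4, B1–B5, B4–B6

Each bag holds 2 vertices, so the decomposition has width 1, which upper-bounds the treewidth. G has an edge, so its treewidth is at least 1. Therefore the treewidth is 1.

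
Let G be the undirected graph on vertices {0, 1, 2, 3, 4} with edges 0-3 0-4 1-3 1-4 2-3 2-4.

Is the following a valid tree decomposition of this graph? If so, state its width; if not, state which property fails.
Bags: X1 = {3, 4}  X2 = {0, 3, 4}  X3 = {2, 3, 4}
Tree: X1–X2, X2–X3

A tree decomposition must satisfy three properties: every vertex lies in some bag; for every edge, both endpoints lie together in some bag; and for every vertex, the bags containing it form a connected subtree. Here vertex 1 appears in no bag, so the decomposition is invalid.

No — vertex 1 appears in no bag.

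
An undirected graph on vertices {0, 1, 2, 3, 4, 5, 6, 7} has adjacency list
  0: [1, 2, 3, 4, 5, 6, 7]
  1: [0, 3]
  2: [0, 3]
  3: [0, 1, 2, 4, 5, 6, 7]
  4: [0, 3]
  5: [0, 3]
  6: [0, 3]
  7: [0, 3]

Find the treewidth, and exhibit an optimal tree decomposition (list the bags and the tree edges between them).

Treewidth 2.
One such decomposition:
Bags: B1 = {0, 3, 6}  B2 = {0, 3, 7}  B3 = {0, 2, 3}  B4 = {0, 1, 3}  B5 = {0, 3, 5}  B6 = {0, 3, 4}
Tree: B1–B2, B1–B3, B1–B4, B2–B5, B2–B6

Each bag holds 3 vertices, so the decomposition has width 2, which upper-bounds the treewidth. Conversely, {0, 1, 3} is a clique of size 3, and the vertices of any clique must share a bag in every tree decomposition; so some bag has ≥ 3 vertices and tw(G) ≥ 2. Combining the bounds, tw(G) = 2.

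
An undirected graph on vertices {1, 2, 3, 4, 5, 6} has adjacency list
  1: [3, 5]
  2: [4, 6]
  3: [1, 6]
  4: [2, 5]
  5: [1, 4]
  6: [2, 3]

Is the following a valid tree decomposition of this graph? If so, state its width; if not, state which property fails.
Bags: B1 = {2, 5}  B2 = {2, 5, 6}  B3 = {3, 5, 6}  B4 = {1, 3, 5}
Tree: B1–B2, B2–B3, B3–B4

No — vertex 4 appears in no bag.

A tree decomposition must satisfy three properties: every vertex lies in some bag; for every edge, both endpoints lie together in some bag; and for every vertex, the bags containing it form a connected subtree. Here vertex 4 appears in no bag, so the decomposition is invalid.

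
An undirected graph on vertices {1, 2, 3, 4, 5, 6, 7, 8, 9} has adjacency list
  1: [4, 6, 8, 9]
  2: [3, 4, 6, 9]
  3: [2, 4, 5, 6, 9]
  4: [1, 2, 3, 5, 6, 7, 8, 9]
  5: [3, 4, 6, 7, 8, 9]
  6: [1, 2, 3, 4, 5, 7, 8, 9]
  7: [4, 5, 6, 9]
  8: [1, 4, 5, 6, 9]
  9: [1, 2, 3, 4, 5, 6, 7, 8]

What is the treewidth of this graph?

4

A width-4 tree decomposition is:
Bags: B1 = {3, 4, 5, 6, 9}  B2 = {2, 3, 4, 6, 9}  B3 = {4, 5, 6, 7, 9}  B4 = {4, 5, 6, 8, 9}  B5 = {1, 4, 6, 8, 9}
Tree: B1–B2, B1–B3, B3–B4, B4–B5
The largest bag has 5 vertices, giving width 4; this decomposition certifies tw(G) ≤ 4. Conversely, {1, 4, 6, 8, 9} is a clique of size 5, and the vertices of any clique must share a bag in every tree decomposition; so some bag has ≥ 5 vertices and tw(G) ≥ 4. Combining the bounds, tw(G) = 4.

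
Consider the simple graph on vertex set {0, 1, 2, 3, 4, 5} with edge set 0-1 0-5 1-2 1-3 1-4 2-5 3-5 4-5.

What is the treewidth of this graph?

2

A width-2 tree decomposition is:
Bags: B1 = {1, 4, 5}  B2 = {0, 1, 5}  B3 = {1, 3, 5}  B4 = {1, 2, 5}
Tree: B1–B2, B2–B3, B3–B4
Every bag has size at most 3, so the width is 3 − 1 = 2 and tw(G) ≤ 2. Since 5–4–1–0–5 is a cycle in G, G is not acyclic. Forests are exactly the graphs of treewidth ≤ 1, so tw(G) ≥ 2. Hence tw(G) = 2 exactly.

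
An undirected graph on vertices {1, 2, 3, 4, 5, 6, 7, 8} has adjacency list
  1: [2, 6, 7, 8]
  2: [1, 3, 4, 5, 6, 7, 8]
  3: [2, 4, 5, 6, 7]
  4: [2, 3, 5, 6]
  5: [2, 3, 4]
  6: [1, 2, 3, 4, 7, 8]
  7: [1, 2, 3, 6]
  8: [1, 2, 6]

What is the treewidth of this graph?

A width-3 tree decomposition is:
Bags: B1 = {2, 3, 6, 7}  B2 = {2, 3, 4, 6}  B3 = {2, 3, 4, 5}  B4 = {1, 2, 6, 7}  B5 = {1, 2, 6, 8}
Tree: B1–B2, B2–B3, B1–B4, B4–B5
Each bag holds 4 vertices, so the decomposition has width 3, which upper-bounds the treewidth. On the other hand G contains the 4-clique {2, 3, 4, 5}. A clique must lie in a single bag of any decomposition, so no decomposition can have width below 3. The upper and lower bounds meet at 3, so that is the treewidth.

3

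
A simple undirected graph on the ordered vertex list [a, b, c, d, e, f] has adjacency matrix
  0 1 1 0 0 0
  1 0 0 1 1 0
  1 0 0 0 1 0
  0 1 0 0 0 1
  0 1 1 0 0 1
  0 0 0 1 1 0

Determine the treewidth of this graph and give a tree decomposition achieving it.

Treewidth 2.
One optimal decomposition is:
Bags: B1 = {d, e, f}  B2 = {b, d, e}  B3 = {b, c, e}  B4 = {a, b, c}
Tree: B1–B2, B2–B3, B3–B4

The largest bag has 3 vertices, giving width 2; this decomposition certifies tw(G) ≤ 2. The edges f–d–b–e–f form a cycle, so G is not a tree and its treewidth is at least 2. Combining the bounds, tw(G) = 2.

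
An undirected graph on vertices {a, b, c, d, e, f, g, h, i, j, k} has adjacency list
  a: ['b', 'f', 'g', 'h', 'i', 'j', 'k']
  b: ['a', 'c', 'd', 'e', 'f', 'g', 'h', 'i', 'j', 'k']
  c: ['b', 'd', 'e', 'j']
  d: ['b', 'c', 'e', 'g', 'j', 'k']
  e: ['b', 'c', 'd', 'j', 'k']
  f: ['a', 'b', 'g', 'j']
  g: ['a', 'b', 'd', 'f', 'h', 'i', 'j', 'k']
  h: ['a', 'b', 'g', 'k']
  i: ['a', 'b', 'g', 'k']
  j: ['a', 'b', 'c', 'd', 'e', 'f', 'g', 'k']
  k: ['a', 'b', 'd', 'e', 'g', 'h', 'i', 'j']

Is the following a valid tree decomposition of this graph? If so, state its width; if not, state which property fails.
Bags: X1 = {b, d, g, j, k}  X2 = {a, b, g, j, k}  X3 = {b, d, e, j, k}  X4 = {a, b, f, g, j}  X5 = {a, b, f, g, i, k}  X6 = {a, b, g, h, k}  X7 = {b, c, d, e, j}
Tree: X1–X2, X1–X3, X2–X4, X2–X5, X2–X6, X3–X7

A tree decomposition must satisfy three properties: every vertex lies in some bag; for every edge, both endpoints lie together in some bag; and for every vertex, the bags containing it form a connected subtree. Here bags containing vertex f are not connected in the tree, so the decomposition is invalid.

No — bags containing vertex f are not connected in the tree.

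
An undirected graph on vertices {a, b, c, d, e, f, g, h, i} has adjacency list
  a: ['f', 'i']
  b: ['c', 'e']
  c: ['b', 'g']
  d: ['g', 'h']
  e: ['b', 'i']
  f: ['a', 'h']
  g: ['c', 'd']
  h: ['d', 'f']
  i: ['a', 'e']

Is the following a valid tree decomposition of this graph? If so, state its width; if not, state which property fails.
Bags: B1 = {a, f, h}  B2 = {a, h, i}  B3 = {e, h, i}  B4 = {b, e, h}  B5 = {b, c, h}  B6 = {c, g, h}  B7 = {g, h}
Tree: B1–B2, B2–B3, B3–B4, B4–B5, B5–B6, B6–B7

A tree decomposition must satisfy three properties: every vertex lies in some bag; for every edge, both endpoints lie together in some bag; and for every vertex, the bags containing it form a connected subtree. Here vertex d appears in no bag, so the decomposition is invalid.

No — vertex d appears in no bag.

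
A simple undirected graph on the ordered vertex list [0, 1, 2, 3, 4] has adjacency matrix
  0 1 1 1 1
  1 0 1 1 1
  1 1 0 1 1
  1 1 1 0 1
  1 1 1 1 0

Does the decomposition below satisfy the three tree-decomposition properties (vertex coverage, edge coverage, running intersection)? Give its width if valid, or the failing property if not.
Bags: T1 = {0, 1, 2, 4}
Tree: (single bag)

No — vertex 3 appears in no bag.

A tree decomposition must satisfy three properties: every vertex lies in some bag; for every edge, both endpoints lie together in some bag; and for every vertex, the bags containing it form a connected subtree. Here vertex 3 appears in no bag, so the decomposition is invalid.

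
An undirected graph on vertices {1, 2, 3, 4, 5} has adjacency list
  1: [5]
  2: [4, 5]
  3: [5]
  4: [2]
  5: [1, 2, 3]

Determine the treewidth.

1

A width-1 tree decomposition is:
Bags: B1 = {2, 5}  B2 = {1, 5}  B3 = {3, 5}  B4 = {2, 4}
Tree: B1–B2, B2–B3, B1–B4
Each bag holds 2 vertices, so the decomposition has width 1, which upper-bounds the treewidth. G has an edge, so its treewidth is at least 1. The upper and lower bounds meet at 1, so that is the treewidth.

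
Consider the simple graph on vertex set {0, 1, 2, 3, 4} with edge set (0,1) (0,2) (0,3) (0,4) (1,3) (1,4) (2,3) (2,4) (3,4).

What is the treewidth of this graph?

3

A width-3 tree decomposition is:
Bags: B1 = {0, 1, 3, 4}  B2 = {0, 2, 3, 4}
Tree: B1–B2
Each bag holds 4 vertices, so the decomposition has width 3, which upper-bounds the treewidth. For the lower bound, the 4 vertices {0, 1, 3, 4} are pairwise adjacent, and any tree decomposition puts a clique entirely inside one bag — forcing width ≥ 3. The upper and lower bounds meet at 3, so that is the treewidth.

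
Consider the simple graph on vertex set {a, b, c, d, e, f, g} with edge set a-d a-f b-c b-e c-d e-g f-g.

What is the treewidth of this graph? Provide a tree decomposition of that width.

The largest bag has 3 vertices, giving width 2; this decomposition certifies tw(G) ≤ 2. For the lower bound, G contains the cycle f–a–d–c–b–e–g–f, so G is not a forest; only forests have treewidth ≤ 1, hence tw(G) ≥ 2. Hence tw(G) = 2 exactly.

Treewidth 2.
One such decomposition:
Bags: B1 = {a, d, f}  B2 = {c, d, f}  B3 = {b, c, f}  B4 = {b, e, f}  B5 = {e, f, g}
Tree: B1–B2, B2–B3, B3–B4, B4–B5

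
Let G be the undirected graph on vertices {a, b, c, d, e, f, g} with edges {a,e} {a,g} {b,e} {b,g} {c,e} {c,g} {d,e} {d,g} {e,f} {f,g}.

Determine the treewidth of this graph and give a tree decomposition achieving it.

The largest bag has 3 vertices, giving width 2; this decomposition certifies tw(G) ≤ 2. Since g–f–e–a–g is a cycle in G, G is not acyclic. Forests are exactly the graphs of treewidth ≤ 1, so tw(G) ≥ 2. Combining the bounds, tw(G) = 2.

Treewidth 2.
Bags: B1 = {e, f, g}  B2 = {a, e, g}  B3 = {d, e, g}  B4 = {c, e, g}  B5 = {b, e, g}
Tree: B1–B2, B2–B3, B3–B4, B4–B5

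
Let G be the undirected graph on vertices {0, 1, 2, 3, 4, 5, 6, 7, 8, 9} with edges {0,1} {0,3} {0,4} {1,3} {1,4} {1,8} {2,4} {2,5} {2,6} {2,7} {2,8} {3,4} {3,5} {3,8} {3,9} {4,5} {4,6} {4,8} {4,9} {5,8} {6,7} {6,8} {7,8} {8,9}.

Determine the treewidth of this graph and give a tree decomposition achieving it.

Each bag holds 4 vertices, so the decomposition has width 3, which upper-bounds the treewidth. For the lower bound, the 4 vertices {0, 1, 3, 4} are pairwise adjacent, and any tree decomposition puts a clique entirely inside one bag — forcing width ≥ 3. Therefore the treewidth is 3.

Treewidth 3.
One optimal decomposition is:
Bags: B1 = {2, 4, 5, 8}  B2 = {3, 4, 5, 8}  B3 = {2, 4, 6, 8}  B4 = {1, 3, 4, 8}  B5 = {2, 6, 7, 8}  B6 = {0, 1, 3, 4}  B7 = {3, 4, 8, 9}
Tree: B1–B2, B1–B3, B2–B4, B3–B5, B4–B6, B4–B7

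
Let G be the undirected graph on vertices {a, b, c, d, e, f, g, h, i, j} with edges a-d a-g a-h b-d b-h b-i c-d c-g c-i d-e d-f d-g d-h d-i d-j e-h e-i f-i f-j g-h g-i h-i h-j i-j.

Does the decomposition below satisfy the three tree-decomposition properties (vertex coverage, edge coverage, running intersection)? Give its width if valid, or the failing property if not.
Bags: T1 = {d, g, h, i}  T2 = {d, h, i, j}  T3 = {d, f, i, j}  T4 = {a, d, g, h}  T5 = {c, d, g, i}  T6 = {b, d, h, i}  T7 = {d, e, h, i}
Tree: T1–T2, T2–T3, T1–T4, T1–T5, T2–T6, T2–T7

Yes; width 3.

Every vertex of G appears in some bag (union = {a, b, c, d, e, f, g, h, i, j}); every edge is covered by a bag; and for each vertex v the set of bags containing v is connected in the bag tree. The decomposition is therefore valid. The largest bag has 4 vertices, so the width is 3.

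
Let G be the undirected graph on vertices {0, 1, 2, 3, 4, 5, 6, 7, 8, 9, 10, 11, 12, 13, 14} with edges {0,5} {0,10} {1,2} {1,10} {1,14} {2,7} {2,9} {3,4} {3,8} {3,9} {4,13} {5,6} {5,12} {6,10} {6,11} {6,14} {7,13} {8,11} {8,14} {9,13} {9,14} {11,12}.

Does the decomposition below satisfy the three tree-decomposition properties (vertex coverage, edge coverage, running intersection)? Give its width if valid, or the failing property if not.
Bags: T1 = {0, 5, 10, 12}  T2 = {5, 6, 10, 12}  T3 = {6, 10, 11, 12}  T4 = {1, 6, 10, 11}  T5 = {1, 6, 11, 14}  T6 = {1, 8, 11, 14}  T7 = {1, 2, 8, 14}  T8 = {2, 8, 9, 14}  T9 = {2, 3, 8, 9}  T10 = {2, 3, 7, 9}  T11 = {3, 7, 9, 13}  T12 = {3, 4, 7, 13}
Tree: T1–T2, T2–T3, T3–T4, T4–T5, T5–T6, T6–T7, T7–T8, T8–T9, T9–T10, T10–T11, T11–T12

Yes; width 3.

Checking the three conditions: (i) the bags cover all of {0, 1, 2, 3, 4, 5, 6, 7, 8, 9, 10, 11, 12, 13, 14}; (ii) for each edge, some bag contains both endpoints; (iii) the bags containing any fixed vertex form a subtree. All hold, so the decomposition is valid with width 4 − 1 = 3.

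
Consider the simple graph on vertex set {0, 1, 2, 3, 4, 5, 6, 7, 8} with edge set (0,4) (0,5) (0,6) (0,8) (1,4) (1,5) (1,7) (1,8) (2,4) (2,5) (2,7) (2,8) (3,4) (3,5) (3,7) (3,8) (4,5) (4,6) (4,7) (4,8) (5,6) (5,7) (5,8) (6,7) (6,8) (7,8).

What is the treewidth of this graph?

4

A width-4 tree decomposition is:
Bags: B1 = {4, 5, 6, 7, 8}  B2 = {1, 4, 5, 7, 8}  B3 = {0, 4, 5, 6, 8}  B4 = {3, 4, 5, 7, 8}  B5 = {2, 4, 5, 7, 8}
Tree: B1–B2, B1–B3, B1–B4, B1–B5
Every bag has size at most 5, so the width is 5 − 1 = 4 and tw(G) ≤ 4. For the lower bound, the 5 vertices {0, 4, 5, 6, 8} are pairwise adjacent, and any tree decomposition puts a clique entirely inside one bag — forcing width ≥ 4. Combining the bounds, tw(G) = 4.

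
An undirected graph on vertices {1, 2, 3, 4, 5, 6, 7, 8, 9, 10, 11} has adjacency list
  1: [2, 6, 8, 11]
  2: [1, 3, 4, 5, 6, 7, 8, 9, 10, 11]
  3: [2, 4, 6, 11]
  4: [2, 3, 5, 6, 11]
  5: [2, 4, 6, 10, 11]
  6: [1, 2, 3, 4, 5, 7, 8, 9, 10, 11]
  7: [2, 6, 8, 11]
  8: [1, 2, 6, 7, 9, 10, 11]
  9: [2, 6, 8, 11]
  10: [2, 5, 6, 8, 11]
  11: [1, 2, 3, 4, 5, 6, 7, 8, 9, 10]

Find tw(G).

4

A width-4 tree decomposition is:
Bags: B1 = {2, 5, 6, 10, 11}  B2 = {2, 6, 8, 10, 11}  B3 = {2, 6, 8, 9, 11}  B4 = {1, 2, 6, 8, 11}  B5 = {2, 6, 7, 8, 11}  B6 = {2, 4, 5, 6, 11}  B7 = {2, 3, 4, 6, 11}
Tree: B1–B2, B2–B3, B3–B4, B3–B5, B1–B6, B6–B7
Each bag holds 5 vertices, so the decomposition has width 4, which upper-bounds the treewidth. Conversely, {1, 2, 6, 8, 11} is a clique of size 5, and the vertices of any clique must share a bag in every tree decomposition; so some bag has ≥ 5 vertices and tw(G) ≥ 4. The upper and lower bounds meet at 4, so that is the treewidth.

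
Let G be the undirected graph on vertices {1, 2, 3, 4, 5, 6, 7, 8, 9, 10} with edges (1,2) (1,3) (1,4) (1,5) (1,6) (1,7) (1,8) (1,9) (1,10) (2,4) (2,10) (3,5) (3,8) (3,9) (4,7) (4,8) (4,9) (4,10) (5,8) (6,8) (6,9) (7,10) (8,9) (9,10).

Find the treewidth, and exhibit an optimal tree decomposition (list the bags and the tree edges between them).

Treewidth 3.
One optimal decomposition is:
Bags: B1 = {1, 3, 8, 9}  B2 = {1, 3, 5, 8}  B3 = {1, 6, 8, 9}  B4 = {1, 4, 8, 9}  B5 = {1, 4, 9, 10}  B6 = {1, 4, 7, 10}  B7 = {1, 2, 4, 10}
Tree: B1–B2, B1–B3, B3–B4, B4–B5, B5–B6, B5–B7

Each bag holds 4 vertices, so the decomposition has width 3, which upper-bounds the treewidth. On the other hand G contains the 4-clique {1, 3, 8, 9}. A clique must lie in a single bag of any decomposition, so no decomposition can have width below 3. Therefore the treewidth is 3.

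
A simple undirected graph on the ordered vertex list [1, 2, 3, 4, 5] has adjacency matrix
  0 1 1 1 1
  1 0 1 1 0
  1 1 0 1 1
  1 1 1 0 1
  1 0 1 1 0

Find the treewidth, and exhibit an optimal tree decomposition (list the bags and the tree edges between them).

The largest bag has 4 vertices, giving width 3; this decomposition certifies tw(G) ≤ 3. For the lower bound, the 4 vertices {1, 2, 3, 4} are pairwise adjacent, and any tree decomposition puts a clique entirely inside one bag — forcing width ≥ 3. The upper and lower bounds meet at 3, so that is the treewidth.

Treewidth 3.
One such decomposition:
Bags: B1 = {1, 2, 3, 4}  B2 = {1, 3, 4, 5}
Tree: B1–B2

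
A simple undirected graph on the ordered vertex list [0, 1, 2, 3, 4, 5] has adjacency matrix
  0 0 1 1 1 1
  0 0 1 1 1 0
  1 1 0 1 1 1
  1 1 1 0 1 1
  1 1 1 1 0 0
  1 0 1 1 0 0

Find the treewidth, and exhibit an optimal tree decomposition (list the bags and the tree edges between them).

Treewidth 3.
One optimal decomposition is:
Bags: B1 = {0, 2, 3, 4}  B2 = {1, 2, 3, 4}  B3 = {0, 2, 3, 5}
Tree: B1–B2, B1–B3

Each bag holds 4 vertices, so the decomposition has width 3, which upper-bounds the treewidth. On the other hand G contains the 4-clique {0, 2, 3, 4}. A clique must lie in a single bag of any decomposition, so no decomposition can have width below 3. Combining the bounds, tw(G) = 3.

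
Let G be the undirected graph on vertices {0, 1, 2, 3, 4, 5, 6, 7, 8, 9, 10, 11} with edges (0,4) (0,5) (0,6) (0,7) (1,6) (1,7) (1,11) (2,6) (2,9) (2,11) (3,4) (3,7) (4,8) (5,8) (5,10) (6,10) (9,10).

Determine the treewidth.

3

A width-3 tree decomposition is:
Bags: B1 = {2, 9, 10, 11}  B2 = {2, 6, 10, 11}  B3 = {1, 6, 10, 11}  B4 = {1, 5, 6, 10}  B5 = {0, 1, 5, 6}  B6 = {0, 1, 5, 7}  B7 = {0, 5, 7, 8}  B8 = {0, 4, 7, 8}  B9 = {3, 4, 7, 8}
Tree: B1–B2, B2–B3, B3–B4, B4–B5, B5–B6, B6–B7, B7–B8, B8–B9
Each bag holds 4 vertices, so the decomposition has width 3, which upper-bounds the treewidth. For the lower bound: the 4 vertex sets {2,9,11}, {10}, {6}, {0,1,5,7} are disjoint, each induces a connected subgraph, and every pair is joined by at least one edge of G. Contracting each set to a single vertex therefore yields K_{4} as a minor, and since treewidth is minor-monotone, tw(G) ≥ tw(K_{4}) = 3. Hence tw(G) = 3 exactly.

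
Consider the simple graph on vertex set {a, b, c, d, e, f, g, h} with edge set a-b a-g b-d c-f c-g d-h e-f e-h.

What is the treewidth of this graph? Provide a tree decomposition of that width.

Treewidth 2.
One optimal decomposition is:
Bags: B1 = {b, d, h}  B2 = {b, e, h}  B3 = {b, e, f}  B4 = {b, c, f}  B5 = {b, c, g}  B6 = {a, b, g}
Tree: B1–B2, B2–B3, B3–B4, B4–B5, B5–B6

The largest bag has 3 vertices, giving width 2; this decomposition certifies tw(G) ≤ 2. The edges b–d–h–e–f–c–g–a–b form a cycle, so G is not a tree and its treewidth is at least 2. The upper and lower bounds meet at 2, so that is the treewidth.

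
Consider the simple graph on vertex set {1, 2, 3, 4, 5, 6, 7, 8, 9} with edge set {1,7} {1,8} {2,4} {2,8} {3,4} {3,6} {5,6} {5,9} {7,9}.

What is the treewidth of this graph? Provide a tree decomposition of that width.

The largest bag has 3 vertices, giving width 2; this decomposition certifies tw(G) ≤ 2. The edges 6–5–9–7–1–8–2–4–3–6 form a cycle, so G is not a tree and its treewidth is at least 2. Combining the bounds, tw(G) = 2.

Treewidth 2.
One such decomposition:
Bags: B1 = {5, 6, 9}  B2 = {6, 7, 9}  B3 = {1, 6, 7}  B4 = {1, 6, 8}  B5 = {2, 6, 8}  B6 = {2, 4, 6}  B7 = {3, 4, 6}
Tree: B1–B2, B2–B3, B3–B4, B4–B5, B5–B6, B6–B7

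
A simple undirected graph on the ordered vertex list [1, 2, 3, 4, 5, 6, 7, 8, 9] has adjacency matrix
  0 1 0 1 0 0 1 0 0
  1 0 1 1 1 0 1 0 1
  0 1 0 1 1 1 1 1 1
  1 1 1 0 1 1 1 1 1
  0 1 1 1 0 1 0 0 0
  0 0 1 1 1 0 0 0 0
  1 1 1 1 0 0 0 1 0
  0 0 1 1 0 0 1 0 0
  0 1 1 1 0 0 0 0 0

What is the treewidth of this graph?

3

A width-3 tree decomposition is:
Bags: B1 = {2, 3, 4, 9}  B2 = {2, 3, 4, 7}  B3 = {2, 3, 4, 5}  B4 = {1, 2, 4, 7}  B5 = {3, 4, 5, 6}  B6 = {3, 4, 7, 8}
Tree: B1–B2, B1–B3, B2–B4, B3–B5, B2–B6
The largest bag has 4 vertices, giving width 3; this decomposition certifies tw(G) ≤ 3. On the other hand G contains the 4-clique {1, 2, 4, 7}. A clique must lie in a single bag of any decomposition, so no decomposition can have width below 3. The upper and lower bounds meet at 3, so that is the treewidth.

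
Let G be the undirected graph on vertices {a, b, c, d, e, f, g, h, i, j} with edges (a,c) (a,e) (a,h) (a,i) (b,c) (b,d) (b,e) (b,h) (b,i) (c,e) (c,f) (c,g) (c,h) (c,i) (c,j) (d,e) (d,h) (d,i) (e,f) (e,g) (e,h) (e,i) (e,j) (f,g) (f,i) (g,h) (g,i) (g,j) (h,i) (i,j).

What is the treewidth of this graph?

4

A width-4 tree decomposition is:
Bags: B1 = {c, e, g, i, j}  B2 = {c, e, g, h, i}  B3 = {b, c, e, h, i}  B4 = {b, d, e, h, i}  B5 = {c, e, f, g, i}  B6 = {a, c, e, h, i}
Tree: B1–B2, B2–B3, B3–B4, B1–B5, B2–B6
Every bag has size at most 5, so the width is 5 − 1 = 4 and tw(G) ≤ 4. For the lower bound, the 5 vertices {b, d, e, h, i} are pairwise adjacent, and any tree decomposition puts a clique entirely inside one bag — forcing width ≥ 4. Combining the bounds, tw(G) = 4.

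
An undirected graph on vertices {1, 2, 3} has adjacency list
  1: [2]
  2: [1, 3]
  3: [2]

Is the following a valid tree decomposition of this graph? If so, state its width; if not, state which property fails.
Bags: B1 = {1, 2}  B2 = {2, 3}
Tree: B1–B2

Every vertex of G appears in some bag (union = {1, 2, 3}); every edge is covered by a bag; and for each vertex v the set of bags containing v is connected in the bag tree. The decomposition is therefore valid. The largest bag has 2 vertices, so the width is 1.

Yes; width 1.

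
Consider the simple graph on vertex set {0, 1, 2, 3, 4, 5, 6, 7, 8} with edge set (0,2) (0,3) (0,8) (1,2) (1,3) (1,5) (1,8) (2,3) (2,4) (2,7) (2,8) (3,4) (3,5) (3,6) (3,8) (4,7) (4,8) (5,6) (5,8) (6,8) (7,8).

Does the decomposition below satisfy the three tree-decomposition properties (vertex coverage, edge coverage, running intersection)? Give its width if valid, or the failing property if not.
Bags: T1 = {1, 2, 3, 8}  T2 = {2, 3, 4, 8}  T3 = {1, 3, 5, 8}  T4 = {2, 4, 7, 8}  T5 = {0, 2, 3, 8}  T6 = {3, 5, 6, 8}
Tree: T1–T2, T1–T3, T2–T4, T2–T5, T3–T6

Yes; width 3.

Every vertex of G appears in some bag (union = {0, 1, 2, 3, 4, 5, 6, 7, 8}); every edge is covered by a bag; and for each vertex v the set of bags containing v is connected in the bag tree. The decomposition is therefore valid. The largest bag has 4 vertices, so the width is 3.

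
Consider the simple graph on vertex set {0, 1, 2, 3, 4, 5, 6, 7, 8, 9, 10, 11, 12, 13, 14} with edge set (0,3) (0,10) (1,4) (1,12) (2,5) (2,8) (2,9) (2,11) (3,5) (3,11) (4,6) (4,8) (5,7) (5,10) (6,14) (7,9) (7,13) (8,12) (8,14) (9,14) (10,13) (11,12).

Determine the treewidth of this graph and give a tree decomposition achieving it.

Treewidth 3.
One optimal decomposition is:
Bags: B1 = {0, 3, 10, 13}  B2 = {3, 5, 10, 13}  B3 = {3, 5, 7, 13}  B4 = {3, 5, 7, 11}  B5 = {2, 5, 7, 11}  B6 = {2, 7, 9, 11}  B7 = {2, 9, 11, 12}  B8 = {2, 8, 9, 12}  B9 = {8, 9, 12, 14}  B10 = {1, 8, 12, 14}  B11 = {1, 4, 8, 14}  B12 = {1, 4, 6, 14}
Tree: B1–B2, B2–B3, B3–B4, B4–B5, B5–B6, B6–B7, B7–B8, B8–B9, B9–B10, B10–B11, B11–B12

The largest bag has 4 vertices, giving width 3; this decomposition certifies tw(G) ≤ 3. For the lower bound: the 4 vertex sets {0,10,13}, {3}, {5}, {2,7,9,11} are disjoint, each induces a connected subgraph, and every pair is joined by at least one edge of G. Contracting each set to a single vertex therefore yields K_{4} as a minor, and since treewidth is minor-monotone, tw(G) ≥ tw(K_{4}) = 3. Therefore the treewidth is 3.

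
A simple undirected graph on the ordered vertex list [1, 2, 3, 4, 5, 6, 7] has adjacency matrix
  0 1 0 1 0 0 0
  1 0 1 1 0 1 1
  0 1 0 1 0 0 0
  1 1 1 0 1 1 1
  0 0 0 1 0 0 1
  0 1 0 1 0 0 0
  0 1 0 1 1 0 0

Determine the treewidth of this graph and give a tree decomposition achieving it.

Each bag holds 3 vertices, so the decomposition has width 2, which upper-bounds the treewidth. For the lower bound, the 3 vertices {1, 2, 4} are pairwise adjacent, and any tree decomposition puts a clique entirely inside one bag — forcing width ≥ 2. Hence tw(G) = 2 exactly.

Treewidth 2.
One optimal decomposition is:
Bags: B1 = {1, 2, 4}  B2 = {2, 3, 4}  B3 = {2, 4, 7}  B4 = {4, 5, 7}  B5 = {2, 4, 6}
Tree: B1–B2, B2–B3, B3–B4, B3–B5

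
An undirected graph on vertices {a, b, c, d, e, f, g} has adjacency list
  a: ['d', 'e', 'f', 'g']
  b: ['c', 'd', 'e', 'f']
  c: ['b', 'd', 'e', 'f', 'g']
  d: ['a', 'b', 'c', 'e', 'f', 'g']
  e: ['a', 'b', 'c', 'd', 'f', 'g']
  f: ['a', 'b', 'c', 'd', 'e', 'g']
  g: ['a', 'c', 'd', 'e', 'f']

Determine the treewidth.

4

A width-4 tree decomposition is:
Bags: B1 = {a, d, e, f, g}  B2 = {c, d, e, f, g}  B3 = {b, c, d, e, f}
Tree: B1–B2, B2–B3
Each bag holds 5 vertices, so the decomposition has width 4, which upper-bounds the treewidth. Conversely, {c, d, e, f, g} is a clique of size 5, and the vertices of any clique must share a bag in every tree decomposition; so some bag has ≥ 5 vertices and tw(G) ≥ 4. The upper and lower bounds meet at 4, so that is the treewidth.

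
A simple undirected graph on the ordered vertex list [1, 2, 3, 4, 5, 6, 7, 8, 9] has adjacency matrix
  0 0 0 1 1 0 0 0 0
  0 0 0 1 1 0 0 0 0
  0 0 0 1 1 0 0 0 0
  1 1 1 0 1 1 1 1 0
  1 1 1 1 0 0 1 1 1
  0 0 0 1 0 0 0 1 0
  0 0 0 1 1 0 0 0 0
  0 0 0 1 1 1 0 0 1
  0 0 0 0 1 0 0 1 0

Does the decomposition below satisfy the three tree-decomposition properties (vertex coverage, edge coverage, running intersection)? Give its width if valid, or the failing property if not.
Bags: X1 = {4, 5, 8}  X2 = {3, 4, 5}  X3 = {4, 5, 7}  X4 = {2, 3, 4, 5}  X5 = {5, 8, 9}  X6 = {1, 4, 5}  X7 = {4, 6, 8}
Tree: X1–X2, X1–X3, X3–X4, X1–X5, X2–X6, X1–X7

No — bags containing vertex 3 are not connected in the tree.

A tree decomposition must satisfy three properties: every vertex lies in some bag; for every edge, both endpoints lie together in some bag; and for every vertex, the bags containing it form a connected subtree. Here bags containing vertex 3 are not connected in the tree, so the decomposition is invalid.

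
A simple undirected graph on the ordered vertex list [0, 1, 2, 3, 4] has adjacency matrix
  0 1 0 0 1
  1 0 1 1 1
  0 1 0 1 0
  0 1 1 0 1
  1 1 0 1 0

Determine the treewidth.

A width-2 tree decomposition is:
Bags: B1 = {1, 3, 4}  B2 = {0, 1, 4}  B3 = {1, 2, 3}
Tree: B1–B2, B1–B3
Each bag holds 3 vertices, so the decomposition has width 2, which upper-bounds the treewidth. Conversely, {0, 1, 4} is a clique of size 3, and the vertices of any clique must share a bag in every tree decomposition; so some bag has ≥ 3 vertices and tw(G) ≥ 2. Hence tw(G) = 2 exactly.

2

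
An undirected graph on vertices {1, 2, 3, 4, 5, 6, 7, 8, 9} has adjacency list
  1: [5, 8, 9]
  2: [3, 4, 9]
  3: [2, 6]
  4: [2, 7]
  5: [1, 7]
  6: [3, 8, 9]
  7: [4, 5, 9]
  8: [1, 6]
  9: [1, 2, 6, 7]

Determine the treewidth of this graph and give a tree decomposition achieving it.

Treewidth 3.
One such decomposition:
Bags: B1 = {2, 3, 6, 8}  B2 = {2, 6, 8, 9}  B3 = {1, 2, 8, 9}  B4 = {1, 2, 4, 9}  B5 = {1, 4, 7, 9}  B6 = {1, 4, 5, 7}
Tree: B1–B2, B2–B3, B3–B4, B4–B5, B5–B6

Each bag holds 4 vertices, so the decomposition has width 3, which upper-bounds the treewidth. For the lower bound: the 4 vertex sets {3,6,8}, {2}, {9}, {1,4,5,7} are disjoint, each induces a connected subgraph, and every pair is joined by at least one edge of G. Contracting each set to a single vertex therefore yields K_{4} as a minor, and since treewidth is minor-monotone, tw(G) ≥ tw(K_{4}) = 3. Hence tw(G) = 3 exactly.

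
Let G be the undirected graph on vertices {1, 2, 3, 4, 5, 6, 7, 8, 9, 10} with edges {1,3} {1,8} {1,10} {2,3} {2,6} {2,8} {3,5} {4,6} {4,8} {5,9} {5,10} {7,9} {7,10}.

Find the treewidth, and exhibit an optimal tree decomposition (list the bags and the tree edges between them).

The largest bag has 3 vertices, giving width 2; this decomposition certifies tw(G) ≤ 2. For the lower bound, G contains the cycle 9–7–10–5–9, so G is not a forest; only forests have treewidth ≤ 1, hence tw(G) ≥ 2. The upper and lower bounds meet at 2, so that is the treewidth.

Treewidth 2.
One such decomposition:
Bags: B1 = {5, 7, 9}  B2 = {5, 7, 10}  B3 = {3, 5, 10}  B4 = {1, 3, 10}  B5 = {1, 2, 3}  B6 = {1, 2, 8}  B7 = {2, 6, 8}  B8 = {4, 6, 8}
Tree: B1–B2, B2–B3, B3–B4, B4–B5, B5–B6, B6–B7, B7–B8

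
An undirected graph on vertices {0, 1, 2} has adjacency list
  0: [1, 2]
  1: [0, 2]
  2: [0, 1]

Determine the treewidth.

2

A width-2 tree decomposition is:
Bags: B1 = {0, 1, 2}
Tree: (single bag)
A single bag containing all 3 vertices is trivially a valid decomposition of width 2. For the lower bound, the 3 vertices {0, 1, 2} are pairwise adjacent, and any tree decomposition puts a clique entirely inside one bag — forcing width ≥ 2. Combining the bounds, tw(G) = 2.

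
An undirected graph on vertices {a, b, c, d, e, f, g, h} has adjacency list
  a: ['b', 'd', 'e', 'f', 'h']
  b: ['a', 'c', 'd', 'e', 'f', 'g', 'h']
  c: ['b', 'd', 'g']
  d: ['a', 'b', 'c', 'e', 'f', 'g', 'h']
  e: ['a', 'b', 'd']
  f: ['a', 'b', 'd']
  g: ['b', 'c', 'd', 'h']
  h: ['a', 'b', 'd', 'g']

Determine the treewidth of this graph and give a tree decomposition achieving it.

Each bag holds 4 vertices, so the decomposition has width 3, which upper-bounds the treewidth. On the other hand G contains the 4-clique {b, d, g, h}. A clique must lie in a single bag of any decomposition, so no decomposition can have width below 3. Hence tw(G) = 3 exactly.

Treewidth 3.
Bags: B1 = {a, b, d, h}  B2 = {b, d, g, h}  B3 = {a, b, d, f}  B4 = {b, c, d, g}  B5 = {a, b, d, e}
Tree: B1–B2, B1–B3, B2–B4, B1–B5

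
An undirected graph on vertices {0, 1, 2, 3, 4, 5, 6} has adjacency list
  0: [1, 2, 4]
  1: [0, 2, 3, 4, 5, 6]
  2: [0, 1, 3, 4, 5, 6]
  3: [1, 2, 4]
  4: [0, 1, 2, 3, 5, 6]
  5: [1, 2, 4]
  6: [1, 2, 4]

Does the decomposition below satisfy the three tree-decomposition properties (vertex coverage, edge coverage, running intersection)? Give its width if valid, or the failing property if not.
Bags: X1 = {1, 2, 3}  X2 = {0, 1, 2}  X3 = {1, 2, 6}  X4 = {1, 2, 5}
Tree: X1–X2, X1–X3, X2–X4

No — vertex 4 appears in no bag.

A tree decomposition must satisfy three properties: every vertex lies in some bag; for every edge, both endpoints lie together in some bag; and for every vertex, the bags containing it form a connected subtree. Here vertex 4 appears in no bag, so the decomposition is invalid.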